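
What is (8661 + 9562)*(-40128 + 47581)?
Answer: 135816019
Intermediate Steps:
(8661 + 9562)*(-40128 + 47581) = 18223*7453 = 135816019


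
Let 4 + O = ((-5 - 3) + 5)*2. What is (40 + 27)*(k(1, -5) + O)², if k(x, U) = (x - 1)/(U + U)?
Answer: 6700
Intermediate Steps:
O = -10 (O = -4 + ((-5 - 3) + 5)*2 = -4 + (-8 + 5)*2 = -4 - 3*2 = -4 - 6 = -10)
k(x, U) = (-1 + x)/(2*U) (k(x, U) = (-1 + x)/((2*U)) = (-1 + x)*(1/(2*U)) = (-1 + x)/(2*U))
(40 + 27)*(k(1, -5) + O)² = (40 + 27)*((½)*(-1 + 1)/(-5) - 10)² = 67*((½)*(-⅕)*0 - 10)² = 67*(0 - 10)² = 67*(-10)² = 67*100 = 6700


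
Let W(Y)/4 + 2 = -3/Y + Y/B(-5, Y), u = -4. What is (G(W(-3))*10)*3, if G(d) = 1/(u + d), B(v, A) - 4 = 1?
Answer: -75/26 ≈ -2.8846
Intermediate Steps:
B(v, A) = 5 (B(v, A) = 4 + 1 = 5)
W(Y) = -8 - 12/Y + 4*Y/5 (W(Y) = -8 + 4*(-3/Y + Y/5) = -8 + (-12/Y + 4*Y/5) = -8 - 12/Y + 4*Y/5)
G(d) = 1/(-4 + d)
(G(W(-3))*10)*3 = (10/(-4 + (-8 - 12/(-3) + (⅘)*(-3))))*3 = (10/(-4 + (-8 - 12*(-⅓) - 12/5)))*3 = (10/(-4 + (-8 + 4 - 12/5)))*3 = (10/(-4 - 32/5))*3 = (10/(-52/5))*3 = -5/52*10*3 = -25/26*3 = -75/26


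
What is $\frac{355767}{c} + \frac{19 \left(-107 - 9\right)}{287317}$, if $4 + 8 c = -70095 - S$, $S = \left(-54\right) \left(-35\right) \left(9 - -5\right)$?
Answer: $- \frac{817956073148}{27743042203} \approx -29.483$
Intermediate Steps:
$S = 26460$ ($S = 1890 \left(9 + 5\right) = 1890 \cdot 14 = 26460$)
$c = - \frac{96559}{8}$ ($c = - \frac{1}{2} + \frac{-70095 - 26460}{8} = - \frac{1}{2} + \frac{1}{8} \left(-96555\right) = - \frac{1}{2} - \frac{96555}{8} = - \frac{96559}{8} \approx -12070.0$)
$\frac{355767}{c} + \frac{19 \left(-107 - 9\right)}{287317} = \frac{355767}{- \frac{96559}{8}} + \frac{19 \left(-107 - 9\right)}{287317} = 355767 \left(- \frac{8}{96559}\right) + 19 \left(-116\right) \frac{1}{287317} = - \frac{2846136}{96559} - \frac{2204}{287317} = - \frac{817956073148}{27743042203}$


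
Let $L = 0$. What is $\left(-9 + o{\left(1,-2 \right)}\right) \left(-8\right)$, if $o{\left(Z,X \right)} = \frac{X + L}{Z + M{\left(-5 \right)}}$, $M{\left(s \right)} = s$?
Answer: $68$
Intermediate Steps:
$o{\left(Z,X \right)} = \frac{X}{-5 + Z}$ ($o{\left(Z,X \right)} = \frac{X + 0}{Z - 5} = \frac{X}{-5 + Z}$)
$\left(-9 + o{\left(1,-2 \right)}\right) \left(-8\right) = \left(-9 - \frac{2}{-5 + 1}\right) \left(-8\right) = \left(-9 - \frac{2}{-4}\right) \left(-8\right) = \left(-9 - - \frac{1}{2}\right) \left(-8\right) = \left(-9 + \frac{1}{2}\right) \left(-8\right) = \left(- \frac{17}{2}\right) \left(-8\right) = 68$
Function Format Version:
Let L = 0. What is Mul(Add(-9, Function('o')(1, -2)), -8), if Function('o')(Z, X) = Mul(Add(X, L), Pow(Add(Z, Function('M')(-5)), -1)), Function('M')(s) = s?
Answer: 68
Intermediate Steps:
Function('o')(Z, X) = Mul(X, Pow(Add(-5, Z), -1)) (Function('o')(Z, X) = Mul(Add(X, 0), Pow(Add(Z, -5), -1)) = Mul(X, Pow(Add(-5, Z), -1)))
Mul(Add(-9, Function('o')(1, -2)), -8) = Mul(Add(-9, Mul(-2, Pow(Add(-5, 1), -1))), -8) = Mul(Add(-9, Mul(-2, Pow(-4, -1))), -8) = Mul(Add(-9, Mul(-2, Rational(-1, 4))), -8) = Mul(Add(-9, Rational(1, 2)), -8) = Mul(Rational(-17, 2), -8) = 68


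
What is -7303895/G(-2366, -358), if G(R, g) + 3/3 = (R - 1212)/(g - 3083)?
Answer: -25132702695/137 ≈ -1.8345e+8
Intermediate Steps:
G(R, g) = -1 + (-1212 + R)/(-3083 + g) (G(R, g) = -1 + (R - 1212)/(g - 3083) = -1 + (-1212 + R)/(-3083 + g))
-7303895/G(-2366, -358) = -7303895*(-3083 - 358)/(1871 - 2366 - 1*(-358)) = -7303895*(-3441/(1871 - 2366 + 358)) = -7303895/((-1/3441*(-137))) = -7303895/137/3441 = -7303895*3441/137 = -25132702695/137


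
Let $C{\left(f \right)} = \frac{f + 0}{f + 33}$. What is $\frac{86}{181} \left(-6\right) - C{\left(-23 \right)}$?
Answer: $- \frac{997}{1810} \approx -0.55083$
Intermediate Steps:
$C{\left(f \right)} = \frac{f}{33 + f}$
$\frac{86}{181} \left(-6\right) - C{\left(-23 \right)} = \frac{86}{181} \left(-6\right) - - \frac{23}{33 - 23} = 86 \cdot \frac{1}{181} \left(-6\right) - - \frac{23}{10} = \frac{86}{181} \left(-6\right) - \left(-23\right) \frac{1}{10} = - \frac{516}{181} - - \frac{23}{10} = - \frac{516}{181} + \frac{23}{10} = - \frac{997}{1810}$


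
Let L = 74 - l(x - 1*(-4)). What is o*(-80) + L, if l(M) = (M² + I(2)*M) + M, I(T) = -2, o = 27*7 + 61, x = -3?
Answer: -19926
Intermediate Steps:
o = 250 (o = 189 + 61 = 250)
l(M) = M² - M (l(M) = (M² - 2*M) + M = M² - M)
L = 74 (L = 74 - (-3 - 1*(-4))*(-1 + (-3 - 1*(-4))) = 74 - (-3 + 4)*(-1 + (-3 + 4)) = 74 - (-1 + 1) = 74 - 0 = 74 - 1*0 = 74 + 0 = 74)
o*(-80) + L = 250*(-80) + 74 = -20000 + 74 = -19926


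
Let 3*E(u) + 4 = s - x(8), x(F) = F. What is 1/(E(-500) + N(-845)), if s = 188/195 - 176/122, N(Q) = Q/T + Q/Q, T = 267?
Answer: -3175965/20085758 ≈ -0.15812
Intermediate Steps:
N(Q) = 1 + Q/267 (N(Q) = Q/267 + Q/Q = Q*(1/267) + 1 = Q/267 + 1 = 1 + Q/267)
s = -5692/11895 (s = 188*(1/195) - 176*1/122 = 188/195 - 88/61 = -5692/11895 ≈ -0.47852)
E(u) = -148432/35685 (E(u) = -4/3 + (-5692/11895 - 1*8)/3 = -4/3 + (-5692/11895 - 8)/3 = -4/3 + (⅓)*(-100852/11895) = -4/3 - 100852/35685 = -148432/35685)
1/(E(-500) + N(-845)) = 1/(-148432/35685 + (1 + (1/267)*(-845))) = 1/(-148432/35685 + (1 - 845/267)) = 1/(-148432/35685 - 578/267) = 1/(-20085758/3175965) = -3175965/20085758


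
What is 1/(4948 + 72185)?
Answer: 1/77133 ≈ 1.2965e-5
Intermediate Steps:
1/(4948 + 72185) = 1/77133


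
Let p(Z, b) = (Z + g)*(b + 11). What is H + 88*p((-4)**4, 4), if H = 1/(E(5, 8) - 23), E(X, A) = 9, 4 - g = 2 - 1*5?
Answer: 4860239/14 ≈ 3.4716e+5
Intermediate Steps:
g = 7 (g = 4 - (2 - 1*5) = 4 - (2 - 5) = 4 - 1*(-3) = 4 + 3 = 7)
p(Z, b) = (7 + Z)*(11 + b) (p(Z, b) = (Z + 7)*(b + 11) = (7 + Z)*(11 + b))
H = -1/14 (H = 1/(9 - 23) = 1/(-14) = -1/14 ≈ -0.071429)
H + 88*p((-4)**4, 4) = -1/14 + 88*(77 + 7*4 + 11*(-4)**4 + (-4)**4*4) = -1/14 + 88*(77 + 28 + 11*256 + 256*4) = -1/14 + 88*(77 + 28 + 2816 + 1024) = -1/14 + 88*3945 = -1/14 + 347160 = 4860239/14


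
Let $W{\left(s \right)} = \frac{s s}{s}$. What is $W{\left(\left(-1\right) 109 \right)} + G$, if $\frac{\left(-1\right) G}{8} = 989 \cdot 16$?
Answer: $-126701$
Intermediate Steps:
$G = -126592$ ($G = - 8 \cdot 989 \cdot 16 = \left(-8\right) 15824 = -126592$)
$W{\left(s \right)} = s$ ($W{\left(s \right)} = \frac{s^{2}}{s} = s$)
$W{\left(\left(-1\right) 109 \right)} + G = \left(-1\right) 109 - 126592 = -109 - 126592 = -126701$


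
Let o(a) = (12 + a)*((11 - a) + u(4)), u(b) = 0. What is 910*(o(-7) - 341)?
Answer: -228410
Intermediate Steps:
o(a) = (11 - a)*(12 + a) (o(a) = (12 + a)*((11 - a) + 0) = (12 + a)*(11 - a) = (11 - a)*(12 + a))
910*(o(-7) - 341) = 910*((132 - 1*(-7) - 1*(-7)²) - 341) = 910*((132 + 7 - 1*49) - 341) = 910*((132 + 7 - 49) - 341) = 910*(90 - 341) = 910*(-251) = -228410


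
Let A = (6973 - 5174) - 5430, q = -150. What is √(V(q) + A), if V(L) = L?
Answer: I*√3781 ≈ 61.49*I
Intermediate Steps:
A = -3631 (A = 1799 - 5430 = -3631)
√(V(q) + A) = √(-150 - 3631) = √(-3781) = I*√3781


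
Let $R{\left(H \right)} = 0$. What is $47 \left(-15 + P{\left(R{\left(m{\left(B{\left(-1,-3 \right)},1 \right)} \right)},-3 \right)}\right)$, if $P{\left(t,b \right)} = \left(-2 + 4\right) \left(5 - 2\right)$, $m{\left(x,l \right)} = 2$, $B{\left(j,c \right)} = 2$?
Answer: $-423$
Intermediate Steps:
$P{\left(t,b \right)} = 6$ ($P{\left(t,b \right)} = 2 \cdot 3 = 6$)
$47 \left(-15 + P{\left(R{\left(m{\left(B{\left(-1,-3 \right)},1 \right)} \right)},-3 \right)}\right) = 47 \left(-15 + 6\right) = 47 \left(-9\right) = -423$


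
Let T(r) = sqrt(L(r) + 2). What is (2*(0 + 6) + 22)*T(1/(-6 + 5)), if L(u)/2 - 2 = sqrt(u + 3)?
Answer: 34*sqrt(6 + 2*sqrt(2)) ≈ 101.02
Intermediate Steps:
L(u) = 4 + 2*sqrt(3 + u) (L(u) = 4 + 2*sqrt(u + 3) = 4 + 2*sqrt(3 + u))
T(r) = sqrt(6 + 2*sqrt(3 + r)) (T(r) = sqrt((4 + 2*sqrt(3 + r)) + 2) = sqrt(6 + 2*sqrt(3 + r)))
(2*(0 + 6) + 22)*T(1/(-6 + 5)) = (2*(0 + 6) + 22)*sqrt(6 + 2*sqrt(3 + 1/(-6 + 5))) = (2*6 + 22)*sqrt(6 + 2*sqrt(3 + 1/(-1))) = (12 + 22)*sqrt(6 + 2*sqrt(3 - 1)) = 34*sqrt(6 + 2*sqrt(2))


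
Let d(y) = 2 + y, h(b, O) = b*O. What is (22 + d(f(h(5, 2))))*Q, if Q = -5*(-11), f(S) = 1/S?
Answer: 2651/2 ≈ 1325.5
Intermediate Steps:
h(b, O) = O*b
f(S) = 1/S
Q = 55
(22 + d(f(h(5, 2))))*Q = (22 + (2 + 1/(2*5)))*55 = (22 + (2 + 1/10))*55 = (22 + (2 + ⅒))*55 = (22 + 21/10)*55 = (241/10)*55 = 2651/2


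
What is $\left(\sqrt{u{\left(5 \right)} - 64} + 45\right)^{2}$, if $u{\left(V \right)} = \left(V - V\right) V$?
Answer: $1961 + 720 i \approx 1961.0 + 720.0 i$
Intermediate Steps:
$u{\left(V \right)} = 0$ ($u{\left(V \right)} = 0 V = 0$)
$\left(\sqrt{u{\left(5 \right)} - 64} + 45\right)^{2} = \left(\sqrt{0 - 64} + 45\right)^{2} = \left(\sqrt{-64} + 45\right)^{2} = \left(8 i + 45\right)^{2} = \left(45 + 8 i\right)^{2}$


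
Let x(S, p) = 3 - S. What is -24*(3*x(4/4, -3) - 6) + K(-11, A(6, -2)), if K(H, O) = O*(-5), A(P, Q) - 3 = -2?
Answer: -5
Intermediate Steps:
A(P, Q) = 1 (A(P, Q) = 3 - 2 = 1)
K(H, O) = -5*O
-24*(3*x(4/4, -3) - 6) + K(-11, A(6, -2)) = -24*(3*(3 - 4/4) - 6) - 5*1 = -24*(3*(3 - 4/4) - 6) - 5 = -24*(3*(3 - 1*1) - 6) - 5 = -24*(3*(3 - 1) - 6) - 5 = -24*(3*2 - 6) - 5 = -24*(6 - 6) - 5 = -24*0 - 5 = 0 - 5 = -5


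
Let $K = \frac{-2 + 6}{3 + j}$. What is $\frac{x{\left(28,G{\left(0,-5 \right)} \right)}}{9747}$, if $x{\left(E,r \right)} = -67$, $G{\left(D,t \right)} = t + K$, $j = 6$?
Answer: $- \frac{67}{9747} \approx -0.0068739$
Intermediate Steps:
$K = \frac{4}{9}$ ($K = \frac{-2 + 6}{3 + 6} = \frac{4}{9} \approx 0.44444$)
$G{\left(D,t \right)} = \frac{4}{9} + t$ ($G{\left(D,t \right)} = t + \frac{4}{9} = \frac{4}{9} + t$)
$\frac{x{\left(28,G{\left(0,-5 \right)} \right)}}{9747} = - \frac{67}{9747}$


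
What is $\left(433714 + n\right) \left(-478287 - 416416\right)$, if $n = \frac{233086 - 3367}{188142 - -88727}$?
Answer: $- \frac{107437896699793055}{276869} \approx -3.8805 \cdot 10^{11}$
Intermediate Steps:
$n = \frac{229719}{276869}$ ($n = \frac{229719}{188142 + 88727} = \frac{229719}{276869} \approx 0.8297$)
$\left(433714 + n\right) \left(-478287 - 416416\right) = \left(433714 + \frac{229719}{276869}\right) \left(-478287 - 416416\right) = \frac{120082191185}{276869} \left(-894703\right) = - \frac{107437896699793055}{276869}$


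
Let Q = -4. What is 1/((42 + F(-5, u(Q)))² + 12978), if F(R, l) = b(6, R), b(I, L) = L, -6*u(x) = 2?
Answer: 1/14347 ≈ 6.9701e-5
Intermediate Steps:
u(x) = -⅓ (u(x) = -⅙*2 = -⅓)
F(R, l) = R
1/((42 + F(-5, u(Q)))² + 12978) = 1/((42 - 5)² + 12978) = 1/(37² + 12978) = 1/(1369 + 12978) = 1/14347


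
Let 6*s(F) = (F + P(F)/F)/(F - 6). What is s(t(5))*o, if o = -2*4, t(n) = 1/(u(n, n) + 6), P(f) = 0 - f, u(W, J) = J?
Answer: -8/39 ≈ -0.20513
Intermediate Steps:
P(f) = -f
t(n) = 1/(6 + n) (t(n) = 1/(n + 6) = 1/(6 + n))
o = -8
s(F) = (-1 + F)/(6*(-6 + F)) (s(F) = ((F + (-F)/F)/(F - 6))/6 = ((F - 1)/(-6 + F))/6 = ((-1 + F)/(-6 + F))/6 = (-1 + F)/(6*(-6 + F)))
s(t(5))*o = ((-1 + 1/(6 + 5))/(6*(-6 + 1/(6 + 5))))*(-8) = ((-1 + 1/11)/(6*(-6 + 1/11)))*(-8) = ((⅙)*(-10/11)/(-65/11))*(-8) = ((⅙)*(-11/65)*(-10/11))*(-8) = (1/39)*(-8) = -8/39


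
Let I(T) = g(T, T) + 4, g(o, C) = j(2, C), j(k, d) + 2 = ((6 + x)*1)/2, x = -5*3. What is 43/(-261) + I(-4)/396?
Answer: -3929/22968 ≈ -0.17106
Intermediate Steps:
x = -15
j(k, d) = -13/2 (j(k, d) = -2 + ((6 - 15)*1)/2 = -2 - 9*1*(½) = -2 - 9*½ = -2 - 9/2 = -13/2)
g(o, C) = -13/2
I(T) = -5/2 (I(T) = -13/2 + 4 = -5/2)
43/(-261) + I(-4)/396 = 43/(-261) - 5/2/396 = 43*(-1/261) - 5/2*1/396 = -43/261 - 5/792 = -3929/22968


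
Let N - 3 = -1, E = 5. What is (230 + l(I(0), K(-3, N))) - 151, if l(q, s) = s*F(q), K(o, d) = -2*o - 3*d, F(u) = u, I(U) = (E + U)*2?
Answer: 79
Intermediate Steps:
I(U) = 10 + 2*U (I(U) = (5 + U)*2 = 10 + 2*U)
N = 2 (N = 3 - 1 = 2)
K(o, d) = -3*d - 2*o
l(q, s) = q*s (l(q, s) = s*q = q*s)
(230 + l(I(0), K(-3, N))) - 151 = (230 + (10 + 2*0)*(-3*2 - 2*(-3))) - 151 = (230 + (10 + 0)*(-6 + 6)) - 151 = (230 + 10*0) - 151 = (230 + 0) - 151 = 230 - 151 = 79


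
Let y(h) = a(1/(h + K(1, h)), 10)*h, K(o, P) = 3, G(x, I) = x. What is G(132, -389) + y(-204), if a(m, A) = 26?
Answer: -5172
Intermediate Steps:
y(h) = 26*h
G(132, -389) + y(-204) = 132 + 26*(-204) = 132 - 5304 = -5172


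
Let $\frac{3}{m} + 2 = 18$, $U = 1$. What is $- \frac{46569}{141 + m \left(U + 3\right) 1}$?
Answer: $- \frac{62092}{189} \approx -328.53$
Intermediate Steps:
$m = \frac{3}{16}$ ($m = \frac{3}{-2 + 18} = \frac{3}{16} \approx 0.1875$)
$- \frac{46569}{141 + m \left(U + 3\right) 1} = - \frac{46569}{141 + \frac{3 \left(1 + 3\right) 1}{16}} = - \frac{46569}{141 + \frac{3 \cdot 4 \cdot 1}{16}} = - \frac{46569}{141 + \frac{3}{16} \cdot 4} = - \frac{46569}{141 + \frac{3}{4}} = - \frac{46569}{\frac{567}{4}} = \left(-46569\right) \frac{4}{567} = - \frac{62092}{189}$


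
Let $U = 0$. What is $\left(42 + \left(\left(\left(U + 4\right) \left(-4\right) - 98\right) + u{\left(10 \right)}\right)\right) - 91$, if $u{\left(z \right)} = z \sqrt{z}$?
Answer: $-163 + 10 \sqrt{10} \approx -131.38$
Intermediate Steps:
$u{\left(z \right)} = z^{\frac{3}{2}}$
$\left(42 + \left(\left(\left(U + 4\right) \left(-4\right) - 98\right) + u{\left(10 \right)}\right)\right) - 91 = \left(42 - \left(98 - 10 \sqrt{10} - \left(0 + 4\right) \left(-4\right)\right)\right) - 91 = \left(42 + \left(\left(4 \left(-4\right) - 98\right) + 10 \sqrt{10}\right)\right) - 91 = \left(42 + \left(\left(-16 - 98\right) + 10 \sqrt{10}\right)\right) - 91 = \left(42 - \left(114 - 10 \sqrt{10}\right)\right) - 91 = \left(-72 + 10 \sqrt{10}\right) - 91 = -163 + 10 \sqrt{10}$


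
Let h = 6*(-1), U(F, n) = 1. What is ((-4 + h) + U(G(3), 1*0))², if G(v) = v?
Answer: 81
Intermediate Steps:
h = -6
((-4 + h) + U(G(3), 1*0))² = ((-4 - 6) + 1)² = (-10 + 1)² = (-9)² = 81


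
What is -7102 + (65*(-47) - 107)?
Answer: -10264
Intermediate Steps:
-7102 + (65*(-47) - 107) = -7102 + (-3055 - 107) = -7102 - 3162 = -10264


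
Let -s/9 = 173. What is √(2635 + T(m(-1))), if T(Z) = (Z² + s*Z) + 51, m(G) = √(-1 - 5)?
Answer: √(2680 - 1557*I*√6) ≈ 60.586 - 31.475*I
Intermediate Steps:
m(G) = I*√6 (m(G) = √(-6) = I*√6)
s = -1557 (s = -9*173 = -1557)
T(Z) = 51 + Z² - 1557*Z (T(Z) = (Z² - 1557*Z) + 51 = 51 + Z² - 1557*Z)
√(2635 + T(m(-1))) = √(2635 + (51 + (I*√6)² - 1557*I*√6)) = √(2635 + (51 - 6 - 1557*I*√6)) = √(2635 + (45 - 1557*I*√6)) = √(2680 - 1557*I*√6)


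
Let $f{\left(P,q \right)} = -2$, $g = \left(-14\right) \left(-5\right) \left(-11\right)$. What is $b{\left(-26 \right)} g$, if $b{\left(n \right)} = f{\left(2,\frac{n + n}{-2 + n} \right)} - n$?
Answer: $-18480$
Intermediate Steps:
$g = -770$ ($g = 70 \left(-11\right) = -770$)
$b{\left(n \right)} = -2 - n$
$b{\left(-26 \right)} g = \left(-2 - -26\right) \left(-770\right) = \left(-2 + 26\right) \left(-770\right) = 24 \left(-770\right) = -18480$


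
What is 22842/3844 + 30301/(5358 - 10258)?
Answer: -1137811/4708900 ≈ -0.24163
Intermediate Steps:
22842/3844 + 30301/(5358 - 10258) = 22842*(1/3844) + 30301/(-4900) = 11421/1922 + 30301*(-1/4900) = 11421/1922 - 30301/4900 = -1137811/4708900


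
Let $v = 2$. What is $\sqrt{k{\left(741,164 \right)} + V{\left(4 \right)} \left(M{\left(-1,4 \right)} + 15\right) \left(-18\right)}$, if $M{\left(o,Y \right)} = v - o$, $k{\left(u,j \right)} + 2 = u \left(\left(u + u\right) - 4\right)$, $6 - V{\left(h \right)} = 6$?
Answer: $2 \sqrt{273799} \approx 1046.5$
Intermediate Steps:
$V{\left(h \right)} = 0$ ($V{\left(h \right)} = 6 - 6 = 0$)
$k{\left(u,j \right)} = -2 + u \left(-4 + 2 u\right)$ ($k{\left(u,j \right)} = -2 + u \left(\left(u + u\right) - 4\right) = -2 + u \left(2 u - 4\right) = -2 + u \left(-4 + 2 u\right)$)
$M{\left(o,Y \right)} = 2 - o$
$\sqrt{k{\left(741,164 \right)} + V{\left(4 \right)} \left(M{\left(-1,4 \right)} + 15\right) \left(-18\right)} = \sqrt{\left(-2 - 2964 + 2 \cdot 741^{2}\right) + 0 \left(\left(2 - -1\right) + 15\right) \left(-18\right)} = \sqrt{\left(-2 - 2964 + 2 \cdot 549081\right) + 0 \left(\left(2 + 1\right) + 15\right) \left(-18\right)} = \sqrt{\left(-2 - 2964 + 1098162\right) + 0 \left(3 + 15\right) \left(-18\right)} = \sqrt{1095196 + 0 \cdot 18 \left(-18\right)} = \sqrt{1095196 + 0 \left(-18\right)} = \sqrt{1095196 + 0} = \sqrt{1095196} = 2 \sqrt{273799}$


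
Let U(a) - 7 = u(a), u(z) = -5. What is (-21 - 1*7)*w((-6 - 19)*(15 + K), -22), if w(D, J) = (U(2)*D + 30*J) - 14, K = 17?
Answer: 63672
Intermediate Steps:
U(a) = 2 (U(a) = 7 - 5 = 2)
w(D, J) = -14 + 2*D + 30*J (w(D, J) = (2*D + 30*J) - 14 = -14 + 2*D + 30*J)
(-21 - 1*7)*w((-6 - 19)*(15 + K), -22) = (-21 - 1*7)*(-14 + 2*((-6 - 19)*(15 + 17)) + 30*(-22)) = (-21 - 7)*(-14 + 2*(-25*32) - 660) = -28*(-14 + 2*(-800) - 660) = -28*(-14 - 1600 - 660) = -28*(-2274) = 63672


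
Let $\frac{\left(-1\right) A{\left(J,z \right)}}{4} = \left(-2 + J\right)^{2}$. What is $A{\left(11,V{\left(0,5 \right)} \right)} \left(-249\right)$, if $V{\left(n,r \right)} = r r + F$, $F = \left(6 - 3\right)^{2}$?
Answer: $80676$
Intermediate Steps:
$F = 9$ ($F = 3^{2} = 9$)
$V{\left(n,r \right)} = 9 + r^{2}$ ($V{\left(n,r \right)} = r r + 9 = r^{2} + 9 = 9 + r^{2}$)
$A{\left(J,z \right)} = - 4 \left(-2 + J\right)^{2}$
$A{\left(11,V{\left(0,5 \right)} \right)} \left(-249\right) = - 4 \left(-2 + 11\right)^{2} \left(-249\right) = - 4 \cdot 9^{2} \left(-249\right) = \left(-4\right) 81 \left(-249\right) = \left(-324\right) \left(-249\right) = 80676$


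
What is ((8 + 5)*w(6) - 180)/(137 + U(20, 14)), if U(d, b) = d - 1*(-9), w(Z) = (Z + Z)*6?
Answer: 378/83 ≈ 4.5542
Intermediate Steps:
w(Z) = 12*Z (w(Z) = (2*Z)*6 = 12*Z)
U(d, b) = 9 + d (U(d, b) = d + 9 = 9 + d)
((8 + 5)*w(6) - 180)/(137 + U(20, 14)) = ((8 + 5)*(12*6) - 180)/(137 + (9 + 20)) = (13*72 - 180)/(137 + 29) = (936 - 180)/166 = 756*(1/166) = 378/83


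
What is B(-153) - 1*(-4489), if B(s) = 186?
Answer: 4675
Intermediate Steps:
B(-153) - 1*(-4489) = 186 - 1*(-4489) = 186 + 4489 = 4675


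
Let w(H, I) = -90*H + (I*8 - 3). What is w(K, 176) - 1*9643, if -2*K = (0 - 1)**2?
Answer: -8193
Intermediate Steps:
K = -1/2 (K = -(0 - 1)**2/2 = -1/2*(-1)**2 = -1/2*1 = -1/2 ≈ -0.50000)
w(H, I) = -3 - 90*H + 8*I (w(H, I) = -90*H + (8*I - 3) = -90*H + (-3 + 8*I) = -3 - 90*H + 8*I)
w(K, 176) - 1*9643 = (-3 - 90*(-1/2) + 8*176) - 1*9643 = (-3 + 45 + 1408) - 9643 = 1450 - 9643 = -8193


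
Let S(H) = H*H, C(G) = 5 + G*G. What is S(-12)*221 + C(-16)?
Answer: 32085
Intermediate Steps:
C(G) = 5 + G²
S(H) = H²
S(-12)*221 + C(-16) = (-12)²*221 + (5 + (-16)²) = 144*221 + (5 + 256) = 31824 + 261 = 32085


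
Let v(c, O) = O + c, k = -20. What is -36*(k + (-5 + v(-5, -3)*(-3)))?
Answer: 36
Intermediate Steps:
-36*(k + (-5 + v(-5, -3)*(-3))) = -36*(-20 + (-5 + (-3 - 5)*(-3))) = -36*(-20 + (-5 - 8*(-3))) = -36*(-20 + (-5 + 24)) = -36*(-20 + 19) = -36*(-1) = 36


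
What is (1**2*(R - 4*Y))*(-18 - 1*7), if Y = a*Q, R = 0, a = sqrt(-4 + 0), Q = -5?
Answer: -1000*I ≈ -1000.0*I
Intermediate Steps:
a = 2*I (a = sqrt(-4) = 2*I ≈ 2.0*I)
Y = -10*I (Y = (2*I)*(-5) = -10*I ≈ -10.0*I)
(1**2*(R - 4*Y))*(-18 - 1*7) = (1**2*(0 - (-40)*I))*(-18 - 1*7) = (1*(0 + 40*I))*(-18 - 7) = (1*(40*I))*(-25) = (40*I)*(-25) = -1000*I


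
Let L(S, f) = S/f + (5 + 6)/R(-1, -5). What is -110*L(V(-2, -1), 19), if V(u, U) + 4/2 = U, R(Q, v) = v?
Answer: 4928/19 ≈ 259.37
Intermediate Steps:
V(u, U) = -2 + U
L(S, f) = -11/5 + S/f (L(S, f) = S/f + (5 + 6)/(-5) = S/f + 11*(-⅕) = S/f - 11/5 = -11/5 + S/f)
-110*L(V(-2, -1), 19) = -110*(-11/5 + (-2 - 1)/19) = -110*(-11/5 - 3*1/19) = -110*(-11/5 - 3/19) = -110*(-224/95) = 4928/19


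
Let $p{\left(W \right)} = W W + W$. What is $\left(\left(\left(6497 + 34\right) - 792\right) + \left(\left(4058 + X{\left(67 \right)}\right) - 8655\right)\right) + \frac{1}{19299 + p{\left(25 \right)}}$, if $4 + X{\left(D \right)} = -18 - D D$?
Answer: $- \frac{67208180}{19949} \approx -3369.0$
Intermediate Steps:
$p{\left(W \right)} = W + W^{2}$ ($p{\left(W \right)} = W^{2} + W = W + W^{2}$)
$X{\left(D \right)} = -22 - D^{2}$ ($X{\left(D \right)} = -4 - \left(18 + D D\right) = -4 - \left(18 + D^{2}\right) = -22 - D^{2}$)
$\left(\left(\left(6497 + 34\right) - 792\right) + \left(\left(4058 + X{\left(67 \right)}\right) - 8655\right)\right) + \frac{1}{19299 + p{\left(25 \right)}} = \left(\left(\left(6497 + 34\right) - 792\right) + \left(\left(4058 - 4511\right) - 8655\right)\right) + \frac{1}{19299 + 25 \left(1 + 25\right)} = \left(\left(6531 - 792\right) + \left(\left(4058 - 4511\right) - 8655\right)\right) + \frac{1}{19299 + 25 \cdot 26} = \left(5739 + \left(\left(4058 - 4511\right) - 8655\right)\right) + \frac{1}{19299 + 650} = \left(5739 + \left(\left(4058 - 4511\right) - 8655\right)\right) + \frac{1}{19949} = \left(5739 - 9108\right) + \frac{1}{19949} = -3369 + \frac{1}{19949} = - \frac{67208180}{19949}$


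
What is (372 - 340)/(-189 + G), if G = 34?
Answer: -32/155 ≈ -0.20645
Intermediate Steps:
(372 - 340)/(-189 + G) = (372 - 340)/(-189 + 34) = 32/(-155) = 32*(-1/155) = -32/155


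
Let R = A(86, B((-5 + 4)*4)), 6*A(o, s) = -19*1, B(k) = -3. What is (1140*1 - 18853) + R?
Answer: -106297/6 ≈ -17716.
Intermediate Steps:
A(o, s) = -19/6 (A(o, s) = (-19*1)/6 = (1/6)*(-19) = -19/6)
R = -19/6 ≈ -3.1667
(1140*1 - 18853) + R = (1140*1 - 18853) - 19/6 = (1140 - 18853) - 19/6 = -17713 - 19/6 = -106297/6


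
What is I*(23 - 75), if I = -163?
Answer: 8476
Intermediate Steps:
I*(23 - 75) = -163*(23 - 75) = -163*(-52) = 8476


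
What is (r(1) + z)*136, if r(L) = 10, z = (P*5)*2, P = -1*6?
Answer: -6800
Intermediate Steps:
P = -6
z = -60 (z = -6*5*2 = -30*2 = -60)
(r(1) + z)*136 = (10 - 60)*136 = -50*136 = -6800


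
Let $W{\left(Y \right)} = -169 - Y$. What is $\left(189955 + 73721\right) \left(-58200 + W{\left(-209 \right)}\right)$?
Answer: $-15335396160$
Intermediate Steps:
$\left(189955 + 73721\right) \left(-58200 + W{\left(-209 \right)}\right) = \left(189955 + 73721\right) \left(-58200 - -40\right) = 263676 \left(-58200 + \left(-169 + 209\right)\right) = 263676 \left(-58200 + 40\right) = 263676 \left(-58160\right) = -15335396160$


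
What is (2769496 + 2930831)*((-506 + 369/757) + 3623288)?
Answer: 15632840935054161/757 ≈ 2.0651e+13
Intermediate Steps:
(2769496 + 2930831)*((-506 + 369/757) + 3623288) = 5700327*((-506 + 369*(1/757)) + 3623288) = 5700327*((-506 + 369/757) + 3623288) = 5700327*(-382673/757 + 3623288) = 5700327*(2742446343/757) = 15632840935054161/757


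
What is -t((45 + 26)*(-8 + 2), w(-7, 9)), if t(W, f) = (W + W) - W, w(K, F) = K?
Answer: 426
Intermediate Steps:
t(W, f) = W (t(W, f) = 2*W - W = W)
-t((45 + 26)*(-8 + 2), w(-7, 9)) = -(45 + 26)*(-8 + 2) = -71*(-6) = -1*(-426) = 426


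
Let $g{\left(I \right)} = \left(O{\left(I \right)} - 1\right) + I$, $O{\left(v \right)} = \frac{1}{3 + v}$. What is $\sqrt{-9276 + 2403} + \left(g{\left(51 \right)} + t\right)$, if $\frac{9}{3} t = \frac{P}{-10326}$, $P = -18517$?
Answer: $\frac{2351986}{46467} + i \sqrt{6873} \approx 50.616 + 82.904 i$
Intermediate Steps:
$g{\left(I \right)} = -1 + I + \frac{1}{3 + I}$ ($g{\left(I \right)} = \left(\frac{1}{3 + I} - 1\right) + I = \left(-1 + \frac{1}{3 + I}\right) + I = -1 + I + \frac{1}{3 + I}$)
$t = \frac{18517}{30978}$ ($t = \frac{\left(-18517\right) \frac{1}{-10326}}{3} = \frac{\left(-18517\right) \left(- \frac{1}{10326}\right)}{3} = \frac{1}{3} \cdot \frac{18517}{10326} = \frac{18517}{30978} \approx 0.59775$)
$\sqrt{-9276 + 2403} + \left(g{\left(51 \right)} + t\right) = \sqrt{-9276 + 2403} + \left(\frac{1 + \left(-1 + 51\right) \left(3 + 51\right)}{3 + 51} + \frac{18517}{30978}\right) = \sqrt{-6873} + \left(\frac{1 + 50 \cdot 54}{54} + \frac{18517}{30978}\right) = i \sqrt{6873} + \left(\frac{1 + 2700}{54} + \frac{18517}{30978}\right) = i \sqrt{6873} + \left(\frac{1}{54} \cdot 2701 + \frac{18517}{30978}\right) = i \sqrt{6873} + \left(\frac{2701}{54} + \frac{18517}{30978}\right) = i \sqrt{6873} + \frac{2351986}{46467} = \frac{2351986}{46467} + i \sqrt{6873}$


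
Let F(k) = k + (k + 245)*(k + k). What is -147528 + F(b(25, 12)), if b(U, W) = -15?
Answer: -154443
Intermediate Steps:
F(k) = k + 2*k*(245 + k) (F(k) = k + (245 + k)*(2*k) = k + 2*k*(245 + k))
-147528 + F(b(25, 12)) = -147528 - 15*(491 + 2*(-15)) = -147528 - 15*(491 - 30) = -147528 - 15*461 = -147528 - 6915 = -154443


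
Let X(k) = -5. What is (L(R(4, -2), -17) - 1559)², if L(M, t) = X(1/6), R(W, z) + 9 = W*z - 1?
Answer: 2446096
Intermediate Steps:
R(W, z) = -10 + W*z (R(W, z) = -9 + (W*z - 1) = -9 + (-1 + W*z) = -10 + W*z)
L(M, t) = -5
(L(R(4, -2), -17) - 1559)² = (-5 - 1559)² = (-1564)² = 2446096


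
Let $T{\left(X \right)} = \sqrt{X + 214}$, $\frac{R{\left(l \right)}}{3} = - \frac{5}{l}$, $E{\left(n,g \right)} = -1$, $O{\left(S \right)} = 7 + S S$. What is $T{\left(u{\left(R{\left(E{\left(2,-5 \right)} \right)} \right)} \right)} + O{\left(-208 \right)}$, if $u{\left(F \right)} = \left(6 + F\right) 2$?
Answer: $43287$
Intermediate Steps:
$O{\left(S \right)} = 7 + S^{2}$
$R{\left(l \right)} = - \frac{15}{l}$ ($R{\left(l \right)} = 3 \left(- \frac{5}{l}\right) = - \frac{15}{l}$)
$u{\left(F \right)} = 12 + 2 F$
$T{\left(X \right)} = \sqrt{214 + X}$
$T{\left(u{\left(R{\left(E{\left(2,-5 \right)} \right)} \right)} \right)} + O{\left(-208 \right)} = \sqrt{214 + \left(12 + 2 \left(- \frac{15}{-1}\right)\right)} + \left(7 + \left(-208\right)^{2}\right) = \sqrt{214 + \left(12 + 2 \left(\left(-15\right) \left(-1\right)\right)\right)} + \left(7 + 43264\right) = \sqrt{214 + \left(12 + 2 \cdot 15\right)} + 43271 = \sqrt{214 + \left(12 + 30\right)} + 43271 = \sqrt{214 + 42} + 43271 = \sqrt{256} + 43271 = 16 + 43271 = 43287$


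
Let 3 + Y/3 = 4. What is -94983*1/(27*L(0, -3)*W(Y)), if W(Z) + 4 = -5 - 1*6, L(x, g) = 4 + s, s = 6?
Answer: 31661/1350 ≈ 23.453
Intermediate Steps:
Y = 3 (Y = -9 + 3*4 = -9 + 12 = 3)
L(x, g) = 10 (L(x, g) = 4 + 6 = 10)
W(Z) = -15 (W(Z) = -4 + (-5 - 1*6) = -4 + (-5 - 6) = -4 - 11 = -15)
-94983*1/(27*L(0, -3)*W(Y)) = -94983/((-150*27)) = -94983/((-15*270)) = -94983/(-4050) = -94983*(-1/4050) = 31661/1350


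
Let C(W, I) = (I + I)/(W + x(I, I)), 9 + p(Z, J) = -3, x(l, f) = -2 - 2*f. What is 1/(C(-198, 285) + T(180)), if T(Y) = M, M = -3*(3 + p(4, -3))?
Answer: 77/2022 ≈ 0.038081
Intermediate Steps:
p(Z, J) = -12 (p(Z, J) = -9 - 3 = -12)
C(W, I) = 2*I/(-2 + W - 2*I) (C(W, I) = (I + I)/(W + (-2 - 2*I)) = (2*I)/(-2 + W - 2*I) = 2*I/(-2 + W - 2*I))
M = 27 (M = -3*(3 - 12) = -3*(-9) = 27)
T(Y) = 27
1/(C(-198, 285) + T(180)) = 1/(-2*285/(2 - 1*(-198) + 2*285) + 27) = 1/(-2*285/(2 + 198 + 570) + 27) = 1/(-2*285/770 + 27) = 1/(-2*285*1/770 + 27) = 1/(-57/77 + 27) = 1/(2022/77) = 77/2022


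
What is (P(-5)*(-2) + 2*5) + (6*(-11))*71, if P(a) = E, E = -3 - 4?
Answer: -4662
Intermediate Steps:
E = -7
P(a) = -7
(P(-5)*(-2) + 2*5) + (6*(-11))*71 = (-7*(-2) + 2*5) + (6*(-11))*71 = (14 + 10) - 66*71 = 24 - 4686 = -4662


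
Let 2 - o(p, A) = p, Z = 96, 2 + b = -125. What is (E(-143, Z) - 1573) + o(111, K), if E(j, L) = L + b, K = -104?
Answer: -1713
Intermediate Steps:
b = -127 (b = -2 - 125 = -127)
o(p, A) = 2 - p
E(j, L) = -127 + L (E(j, L) = L - 127 = -127 + L)
(E(-143, Z) - 1573) + o(111, K) = ((-127 + 96) - 1573) + (2 - 1*111) = (-31 - 1573) + (2 - 111) = -1604 - 109 = -1713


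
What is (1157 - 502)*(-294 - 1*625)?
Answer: -601945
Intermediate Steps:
(1157 - 502)*(-294 - 1*625) = 655*(-294 - 625) = 655*(-919) = -601945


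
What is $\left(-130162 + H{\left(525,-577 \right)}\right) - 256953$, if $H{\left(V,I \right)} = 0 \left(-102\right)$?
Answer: $-387115$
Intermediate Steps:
$H{\left(V,I \right)} = 0$
$\left(-130162 + H{\left(525,-577 \right)}\right) - 256953 = \left(-130162 + 0\right) - 256953 = -130162 - 256953 = -387115$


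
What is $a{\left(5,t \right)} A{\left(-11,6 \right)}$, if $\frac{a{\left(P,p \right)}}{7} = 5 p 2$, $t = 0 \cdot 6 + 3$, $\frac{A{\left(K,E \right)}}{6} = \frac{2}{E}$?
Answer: $420$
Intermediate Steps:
$A{\left(K,E \right)} = \frac{12}{E}$ ($A{\left(K,E \right)} = 6 \frac{2}{E} = \frac{12}{E}$)
$t = 3$ ($t = 0 + 3 = 3$)
$a{\left(P,p \right)} = 70 p$ ($a{\left(P,p \right)} = 7 \cdot 5 p 2 = 7 \cdot 10 p = 70 p$)
$a{\left(5,t \right)} A{\left(-11,6 \right)} = 70 \cdot 3 \cdot \frac{12}{6} = 210 \cdot 12 \cdot \frac{1}{6} = 210 \cdot 2 = 420$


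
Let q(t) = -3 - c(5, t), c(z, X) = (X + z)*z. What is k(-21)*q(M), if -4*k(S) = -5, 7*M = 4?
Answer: -270/7 ≈ -38.571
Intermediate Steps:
M = 4/7 (M = (⅐)*4 = 4/7 ≈ 0.57143)
k(S) = 5/4 (k(S) = -¼*(-5) = 5/4)
c(z, X) = z*(X + z)
q(t) = -28 - 5*t (q(t) = -3 - 5*(t + 5) = -3 - 5*(5 + t) = -3 - (25 + 5*t) = -3 + (-25 - 5*t) = -28 - 5*t)
k(-21)*q(M) = 5*(-28 - 5*4/7)/4 = 5*(-28 - 20/7)/4 = (5/4)*(-216/7) = -270/7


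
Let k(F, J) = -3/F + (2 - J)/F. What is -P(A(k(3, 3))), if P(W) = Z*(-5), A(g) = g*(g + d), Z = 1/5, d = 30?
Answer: 1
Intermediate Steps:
k(F, J) = -3/F + (2 - J)/F
Z = 1/5 (Z = 1*(1/5) = 1/5 ≈ 0.20000)
A(g) = g*(30 + g) (A(g) = g*(g + 30) = g*(30 + g))
P(W) = -1 (P(W) = (1/5)*(-5) = -1)
-P(A(k(3, 3))) = -1*(-1) = 1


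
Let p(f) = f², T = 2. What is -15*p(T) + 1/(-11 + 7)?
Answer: -241/4 ≈ -60.250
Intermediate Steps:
-15*p(T) + 1/(-11 + 7) = -15*2² + 1/(-11 + 7) = -15*4 + 1/(-4) = -60 - ¼ = -241/4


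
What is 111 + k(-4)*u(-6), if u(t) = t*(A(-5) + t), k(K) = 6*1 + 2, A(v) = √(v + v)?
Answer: 399 - 48*I*√10 ≈ 399.0 - 151.79*I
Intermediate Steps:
A(v) = √2*√v (A(v) = √(2*v) = √2*√v)
k(K) = 8 (k(K) = 6 + 2 = 8)
u(t) = t*(t + I*√10) (u(t) = t*(√2*√(-5) + t) = t*(√2*(I*√5) + t) = t*(I*√10 + t) = t*(t + I*√10))
111 + k(-4)*u(-6) = 111 + 8*(-6*(-6 + I*√10)) = 111 + 8*(36 - 6*I*√10) = 111 + (288 - 48*I*√10) = 399 - 48*I*√10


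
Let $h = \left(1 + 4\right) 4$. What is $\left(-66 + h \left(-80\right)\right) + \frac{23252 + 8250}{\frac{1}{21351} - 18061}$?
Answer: $- \frac{321558101131}{192810205} \approx -1667.7$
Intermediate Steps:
$h = 20$ ($h = 5 \cdot 4 = 20$)
$\left(-66 + h \left(-80\right)\right) + \frac{23252 + 8250}{\frac{1}{21351} - 18061} = \left(-66 + 20 \left(-80\right)\right) + \frac{23252 + 8250}{\frac{1}{21351} - 18061} = \left(-66 - 1600\right) + \frac{31502}{\frac{1}{21351} - 18061} = -1666 + \frac{31502}{- \frac{385620410}{21351}} = -1666 + 31502 \left(- \frac{21351}{385620410}\right) = -1666 - \frac{336299601}{192810205} = - \frac{321558101131}{192810205}$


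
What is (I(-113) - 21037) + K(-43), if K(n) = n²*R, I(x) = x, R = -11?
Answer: -41489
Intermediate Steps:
K(n) = -11*n² (K(n) = n²*(-11) = -11*n²)
(I(-113) - 21037) + K(-43) = (-113 - 21037) - 11*(-43)² = -21150 - 11*1849 = -21150 - 20339 = -41489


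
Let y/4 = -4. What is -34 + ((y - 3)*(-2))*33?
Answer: 1220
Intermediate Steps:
y = -16 (y = 4*(-4) = -16)
-34 + ((y - 3)*(-2))*33 = -34 + ((-16 - 3)*(-2))*33 = -34 - 19*(-2)*33 = -34 + 38*33 = -34 + 1254 = 1220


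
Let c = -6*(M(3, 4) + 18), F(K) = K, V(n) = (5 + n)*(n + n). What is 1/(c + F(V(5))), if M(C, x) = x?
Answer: -1/32 ≈ -0.031250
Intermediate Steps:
V(n) = 2*n*(5 + n) (V(n) = (5 + n)*(2*n) = 2*n*(5 + n))
c = -132 (c = -6*(4 + 18) = -6*22 = -132)
1/(c + F(V(5))) = 1/(-132 + 2*5*(5 + 5)) = 1/(-132 + 2*5*10) = 1/(-132 + 100) = 1/(-32) = -1/32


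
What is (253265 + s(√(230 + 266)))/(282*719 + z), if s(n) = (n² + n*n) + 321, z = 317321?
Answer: 254578/520079 ≈ 0.48950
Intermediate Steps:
s(n) = 321 + 2*n² (s(n) = (n² + n²) + 321 = 2*n² + 321 = 321 + 2*n²)
(253265 + s(√(230 + 266)))/(282*719 + z) = (253265 + (321 + 2*(√(230 + 266))²))/(282*719 + 317321) = (253265 + (321 + 2*(√496)²))/(202758 + 317321) = (253265 + (321 + 2*(4*√31)²))/520079 = (253265 + (321 + 2*496))*(1/520079) = (253265 + (321 + 992))*(1/520079) = (253265 + 1313)*(1/520079) = 254578*(1/520079) = 254578/520079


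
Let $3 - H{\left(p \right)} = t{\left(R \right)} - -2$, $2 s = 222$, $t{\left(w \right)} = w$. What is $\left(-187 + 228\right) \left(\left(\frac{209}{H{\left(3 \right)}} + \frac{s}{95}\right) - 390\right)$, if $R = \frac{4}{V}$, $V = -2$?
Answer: $- \frac{3729442}{285} \approx -13086.0$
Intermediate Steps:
$R = -2$ ($R = \frac{4}{-2} = 4 \left(- \frac{1}{2}\right) = -2$)
$s = 111$ ($s = \frac{1}{2} \cdot 222 = 111$)
$H{\left(p \right)} = 3$ ($H{\left(p \right)} = 3 - \left(-2 - -2\right) = 3 - \left(-2 + 2\right) = 3 - 0 = 3 + 0 = 3$)
$\left(-187 + 228\right) \left(\left(\frac{209}{H{\left(3 \right)}} + \frac{s}{95}\right) - 390\right) = \left(-187 + 228\right) \left(\left(\frac{209}{3} + \frac{111}{95}\right) - 390\right) = 41 \left(\left(209 \cdot \frac{1}{3} + 111 \cdot \frac{1}{95}\right) - 390\right) = 41 \left(\left(\frac{209}{3} + \frac{111}{95}\right) - 390\right) = 41 \left(\frac{20188}{285} - 390\right) = 41 \left(- \frac{90962}{285}\right) = - \frac{3729442}{285}$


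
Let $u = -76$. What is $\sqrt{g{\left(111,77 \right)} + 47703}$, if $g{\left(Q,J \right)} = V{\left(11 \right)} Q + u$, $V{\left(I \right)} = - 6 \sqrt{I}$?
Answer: $\sqrt{47627 - 666 \sqrt{11}} \approx 213.12$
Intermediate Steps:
$g{\left(Q,J \right)} = -76 - 6 Q \sqrt{11}$ ($g{\left(Q,J \right)} = - 6 \sqrt{11} Q - 76 = - 6 Q \sqrt{11} - 76 = -76 - 6 Q \sqrt{11}$)
$\sqrt{g{\left(111,77 \right)} + 47703} = \sqrt{\left(-76 - 666 \sqrt{11}\right) + 47703} = \sqrt{47627 - 666 \sqrt{11}}$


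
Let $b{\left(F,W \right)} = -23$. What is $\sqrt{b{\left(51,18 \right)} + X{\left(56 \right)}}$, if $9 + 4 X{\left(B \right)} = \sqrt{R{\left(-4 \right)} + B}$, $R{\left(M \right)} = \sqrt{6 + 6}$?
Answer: $\frac{\sqrt{-101 + \sqrt{2} \sqrt{28 + \sqrt{3}}}}{2} \approx 4.8293 i$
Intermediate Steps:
$R{\left(M \right)} = 2 \sqrt{3}$ ($R{\left(M \right)} = \sqrt{12} = 2 \sqrt{3}$)
$X{\left(B \right)} = - \frac{9}{4} + \frac{\sqrt{B + 2 \sqrt{3}}}{4}$ ($X{\left(B \right)} = - \frac{9}{4} + \frac{\sqrt{2 \sqrt{3} + B}}{4} = - \frac{9}{4} + \frac{\sqrt{B + 2 \sqrt{3}}}{4}$)
$\sqrt{b{\left(51,18 \right)} + X{\left(56 \right)}} = \sqrt{-23 - \left(\frac{9}{4} - \frac{\sqrt{56 + 2 \sqrt{3}}}{4}\right)} = \sqrt{- \frac{101}{4} + \frac{\sqrt{56 + 2 \sqrt{3}}}{4}}$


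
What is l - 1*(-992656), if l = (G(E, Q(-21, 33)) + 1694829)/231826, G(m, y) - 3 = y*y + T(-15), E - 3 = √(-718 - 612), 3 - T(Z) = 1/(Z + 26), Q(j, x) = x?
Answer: 2531376823579/2550086 ≈ 9.9266e+5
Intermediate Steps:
T(Z) = 3 - 1/(26 + Z) (T(Z) = 3 - 1/(Z + 26) = 3 - 1/(26 + Z))
E = 3 + I*√1330 (E = 3 + √(-718 - 612) = 3 + √(-1330) = 3 + I*√1330 ≈ 3.0 + 36.469*I)
G(m, y) = 65/11 + y² (G(m, y) = 3 + (y*y + (77 + 3*(-15))/(26 - 15)) = 3 + (y² + (77 - 45)/11) = 3 + (y² + (1/11)*32) = 3 + (y² + 32/11) = 3 + (32/11 + y²) = 65/11 + y²)
l = 18655163/2550086 (l = ((65/11 + 33²) + 1694829)/231826 = ((65/11 + 1089) + 1694829)*(1/231826) = (12044/11 + 1694829)*(1/231826) = (18655163/11)*(1/231826) = 18655163/2550086 ≈ 7.3155)
l - 1*(-992656) = 18655163/2550086 - 1*(-992656) = 18655163/2550086 + 992656 = 2531376823579/2550086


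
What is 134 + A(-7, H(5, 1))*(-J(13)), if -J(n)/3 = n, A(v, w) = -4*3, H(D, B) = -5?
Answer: -334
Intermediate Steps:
A(v, w) = -12
J(n) = -3*n
134 + A(-7, H(5, 1))*(-J(13)) = 134 - (-12)*(-3*13) = 134 - (-12)*(-39) = 134 - 12*39 = 134 - 468 = -334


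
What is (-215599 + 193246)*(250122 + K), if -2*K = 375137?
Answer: -2796516771/2 ≈ -1.3983e+9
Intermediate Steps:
K = -375137/2 (K = -½*375137 = -375137/2 ≈ -1.8757e+5)
(-215599 + 193246)*(250122 + K) = (-215599 + 193246)*(250122 - 375137/2) = -22353*125107/2 = -2796516771/2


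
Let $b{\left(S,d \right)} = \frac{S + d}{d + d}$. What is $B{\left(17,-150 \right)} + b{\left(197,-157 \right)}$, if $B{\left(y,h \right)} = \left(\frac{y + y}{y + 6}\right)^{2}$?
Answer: $\frac{170912}{83053} \approx 2.0579$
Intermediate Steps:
$b{\left(S,d \right)} = \frac{S + d}{2 d}$
$B{\left(y,h \right)} = \frac{4 y^{2}}{\left(6 + y\right)^{2}}$ ($B{\left(y,h \right)} = \left(\frac{2 y}{6 + y}\right)^{2} = \frac{4 y^{2}}{\left(6 + y\right)^{2}}$)
$B{\left(17,-150 \right)} + b{\left(197,-157 \right)} = \frac{4 \cdot 17^{2}}{\left(6 + 17\right)^{2}} + \frac{197 - 157}{2 \left(-157\right)} = 4 \cdot 289 \cdot \frac{1}{529} + \frac{1}{2} \left(- \frac{1}{157}\right) 40 = 4 \cdot 289 \cdot \frac{1}{529} - \frac{20}{157} = \frac{1156}{529} - \frac{20}{157} = \frac{170912}{83053}$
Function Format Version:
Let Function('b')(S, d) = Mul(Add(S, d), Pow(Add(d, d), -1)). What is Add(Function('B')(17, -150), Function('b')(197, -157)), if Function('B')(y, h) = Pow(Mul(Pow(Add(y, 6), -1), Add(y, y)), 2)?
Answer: Rational(170912, 83053) ≈ 2.0579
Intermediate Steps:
Function('b')(S, d) = Mul(Rational(1, 2), Pow(d, -1), Add(S, d)) (Function('b')(S, d) = Mul(Add(S, d), Pow(Mul(2, d), -1)) = Mul(Add(S, d), Mul(Rational(1, 2), Pow(d, -1))) = Mul(Rational(1, 2), Pow(d, -1), Add(S, d)))
Function('B')(y, h) = Mul(4, Pow(y, 2), Pow(Add(6, y), -2)) (Function('B')(y, h) = Pow(Mul(Pow(Add(6, y), -1), Mul(2, y)), 2) = Pow(Mul(2, y, Pow(Add(6, y), -1)), 2) = Mul(4, Pow(y, 2), Pow(Add(6, y), -2)))
Add(Function('B')(17, -150), Function('b')(197, -157)) = Add(Mul(4, Pow(17, 2), Pow(Add(6, 17), -2)), Mul(Rational(1, 2), Pow(-157, -1), Add(197, -157))) = Add(Mul(4, 289, Pow(23, -2)), Mul(Rational(1, 2), Rational(-1, 157), 40)) = Add(Mul(4, 289, Rational(1, 529)), Rational(-20, 157)) = Add(Rational(1156, 529), Rational(-20, 157)) = Rational(170912, 83053)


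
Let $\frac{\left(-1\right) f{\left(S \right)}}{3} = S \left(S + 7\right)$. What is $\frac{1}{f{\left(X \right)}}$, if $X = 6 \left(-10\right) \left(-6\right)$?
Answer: $- \frac{1}{396360} \approx -2.523 \cdot 10^{-6}$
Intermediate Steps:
$X = 360$ ($X = \left(-60\right) \left(-6\right) = 360$)
$f{\left(S \right)} = - 3 S \left(7 + S\right)$ ($f{\left(S \right)} = - 3 S \left(S + 7\right) = - 3 S \left(7 + S\right)$)
$\frac{1}{f{\left(X \right)}} = \frac{1}{\left(-3\right) 360 \left(7 + 360\right)} = \frac{1}{\left(-3\right) 360 \cdot 367} = \frac{1}{-396360} = - \frac{1}{396360}$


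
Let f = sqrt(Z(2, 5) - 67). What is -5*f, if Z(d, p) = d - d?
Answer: -5*I*sqrt(67) ≈ -40.927*I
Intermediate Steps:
Z(d, p) = 0
f = I*sqrt(67) (f = sqrt(0 - 67) = sqrt(-67) = I*sqrt(67) ≈ 8.1853*I)
-5*f = -5*I*sqrt(67)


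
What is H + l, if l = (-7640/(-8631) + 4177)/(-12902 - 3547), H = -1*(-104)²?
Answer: -1535597845631/141971319 ≈ -10816.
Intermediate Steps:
H = -10816 (H = -1*10816 = -10816)
l = -36059327/141971319 (l = (-7640*(-1/8631) + 4177)/(-16449) = (7640/8631 + 4177)*(-1/16449) = (36059327/8631)*(-1/16449) = -36059327/141971319 ≈ -0.25399)
H + l = -10816 - 36059327/141971319 = -1535597845631/141971319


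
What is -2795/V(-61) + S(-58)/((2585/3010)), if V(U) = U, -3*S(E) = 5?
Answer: 4151435/94611 ≈ 43.879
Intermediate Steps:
S(E) = -5/3 (S(E) = -⅓*5 = -5/3)
-2795/V(-61) + S(-58)/((2585/3010)) = -2795/(-61) - 5/(3*(2585/3010)) = -2795*(-1/61) - 5/(3*(2585*(1/3010))) = 2795/61 - 5/(3*517/602) = 2795/61 - 5/3*602/517 = 2795/61 - 3010/1551 = 4151435/94611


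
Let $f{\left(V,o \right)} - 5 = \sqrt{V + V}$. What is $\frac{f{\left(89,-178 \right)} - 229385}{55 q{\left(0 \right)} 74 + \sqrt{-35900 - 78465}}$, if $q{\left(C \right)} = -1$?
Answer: $\frac{62238440}{1111951} - \frac{814 \sqrt{178}}{3335853} - \frac{89 i \sqrt{2570}}{16679265} + \frac{15292 i \sqrt{114365}}{1111951} \approx 55.969 + 4.6505 i$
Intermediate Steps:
$f{\left(V,o \right)} = 5 + \sqrt{2} \sqrt{V}$ ($f{\left(V,o \right)} = 5 + \sqrt{V + V} = 5 + \sqrt{2 V} = 5 + \sqrt{2} \sqrt{V}$)
$\frac{f{\left(89,-178 \right)} - 229385}{55 q{\left(0 \right)} 74 + \sqrt{-35900 - 78465}} = \frac{\left(5 + \sqrt{2} \sqrt{89}\right) - 229385}{55 \left(-1\right) 74 + \sqrt{-35900 - 78465}} = \frac{\left(5 + \sqrt{178}\right) - 229385}{\left(-55\right) 74 + \sqrt{-114365}} = \frac{-229380 + \sqrt{178}}{-4070 + i \sqrt{114365}}$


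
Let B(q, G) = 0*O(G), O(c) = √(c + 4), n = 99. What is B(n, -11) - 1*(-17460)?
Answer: 17460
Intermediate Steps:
O(c) = √(4 + c)
B(q, G) = 0 (B(q, G) = 0*√(4 + G) = 0)
B(n, -11) - 1*(-17460) = 0 - 1*(-17460) = 0 + 17460 = 17460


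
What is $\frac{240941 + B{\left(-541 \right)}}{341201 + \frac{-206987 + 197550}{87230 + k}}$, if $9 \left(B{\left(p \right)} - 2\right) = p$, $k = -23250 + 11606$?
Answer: $\frac{163866366356}{232110084141} \approx 0.70599$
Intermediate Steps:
$k = -11644$
$B{\left(p \right)} = 2 + \frac{p}{9}$
$\frac{240941 + B{\left(-541 \right)}}{341201 + \frac{-206987 + 197550}{87230 + k}} = \frac{240941 + \left(2 + \frac{1}{9} \left(-541\right)\right)}{341201 + \frac{-206987 + 197550}{87230 - 11644}} = \frac{240941 + \left(2 - \frac{541}{9}\right)}{341201 - \frac{9437}{75586}} = \frac{240941 - \frac{523}{9}}{341201 - \frac{9437}{75586}} = \frac{2167946}{9 \left(341201 - \frac{9437}{75586}\right)} = \frac{2167946}{9 \cdot \frac{25790009349}{75586}} = \frac{2167946}{9} \cdot \frac{75586}{25790009349} = \frac{163866366356}{232110084141}$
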